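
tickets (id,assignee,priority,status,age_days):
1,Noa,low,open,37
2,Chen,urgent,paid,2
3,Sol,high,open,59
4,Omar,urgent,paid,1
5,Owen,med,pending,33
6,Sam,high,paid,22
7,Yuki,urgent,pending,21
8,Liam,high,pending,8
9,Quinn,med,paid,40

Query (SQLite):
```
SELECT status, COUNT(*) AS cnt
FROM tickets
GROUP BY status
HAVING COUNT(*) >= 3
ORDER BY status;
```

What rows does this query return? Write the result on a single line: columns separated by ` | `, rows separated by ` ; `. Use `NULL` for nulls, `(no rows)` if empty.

paid | 4 ; pending | 3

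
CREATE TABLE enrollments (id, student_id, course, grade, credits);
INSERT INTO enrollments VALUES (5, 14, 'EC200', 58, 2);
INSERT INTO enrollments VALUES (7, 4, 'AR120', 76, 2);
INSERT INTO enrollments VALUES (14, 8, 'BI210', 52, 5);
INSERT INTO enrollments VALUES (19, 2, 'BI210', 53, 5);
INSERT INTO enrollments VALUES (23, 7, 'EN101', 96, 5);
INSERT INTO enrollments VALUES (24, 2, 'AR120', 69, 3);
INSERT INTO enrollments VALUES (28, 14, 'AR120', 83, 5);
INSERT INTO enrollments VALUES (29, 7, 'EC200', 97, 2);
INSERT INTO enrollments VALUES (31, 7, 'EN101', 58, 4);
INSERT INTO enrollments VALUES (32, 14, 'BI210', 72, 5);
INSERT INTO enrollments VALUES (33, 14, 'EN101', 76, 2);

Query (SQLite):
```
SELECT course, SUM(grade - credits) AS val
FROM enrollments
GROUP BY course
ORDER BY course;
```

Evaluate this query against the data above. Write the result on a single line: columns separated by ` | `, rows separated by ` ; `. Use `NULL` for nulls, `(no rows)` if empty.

AR120 | 218 ; BI210 | 162 ; EC200 | 151 ; EN101 | 219

For each row compute grade - credits.
Group by course; take SUM of the expression per group.
  AR120: ids {7, 24, 28} → SUM(grade - credits)=218
  BI210: ids {14, 19, 32} → SUM(grade - credits)=162
  EC200: ids {5, 29} → SUM(grade - credits)=151
  EN101: ids {23, 31, 33} → SUM(grade - credits)=219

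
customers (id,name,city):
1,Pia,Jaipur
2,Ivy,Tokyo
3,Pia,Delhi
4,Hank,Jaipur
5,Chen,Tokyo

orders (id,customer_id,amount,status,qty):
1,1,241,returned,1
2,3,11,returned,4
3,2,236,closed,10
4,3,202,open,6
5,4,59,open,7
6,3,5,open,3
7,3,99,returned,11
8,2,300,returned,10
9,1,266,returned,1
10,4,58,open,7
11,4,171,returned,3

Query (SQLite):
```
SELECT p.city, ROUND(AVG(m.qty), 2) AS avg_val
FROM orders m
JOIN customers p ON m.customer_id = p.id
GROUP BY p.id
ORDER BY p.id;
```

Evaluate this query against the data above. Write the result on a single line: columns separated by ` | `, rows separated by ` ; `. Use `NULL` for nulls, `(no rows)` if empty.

Jaipur | 1 ; Tokyo | 10 ; Delhi | 6 ; Jaipur | 5.67

Join each orders row to its customers via customer_id.
Group joined rows by customers.id; compute ROUND(AVG(m.qty), 2) per group.
  1: ids {1, 9} → ROUND(AVG(m.qty), 2)=1
  2: ids {3, 8} → ROUND(AVG(m.qty), 2)=10
  3: ids {2, 4, 6, 7} → ROUND(AVG(m.qty), 2)=6
  4: ids {5, 10, 11} → ROUND(AVG(m.qty), 2)=5.67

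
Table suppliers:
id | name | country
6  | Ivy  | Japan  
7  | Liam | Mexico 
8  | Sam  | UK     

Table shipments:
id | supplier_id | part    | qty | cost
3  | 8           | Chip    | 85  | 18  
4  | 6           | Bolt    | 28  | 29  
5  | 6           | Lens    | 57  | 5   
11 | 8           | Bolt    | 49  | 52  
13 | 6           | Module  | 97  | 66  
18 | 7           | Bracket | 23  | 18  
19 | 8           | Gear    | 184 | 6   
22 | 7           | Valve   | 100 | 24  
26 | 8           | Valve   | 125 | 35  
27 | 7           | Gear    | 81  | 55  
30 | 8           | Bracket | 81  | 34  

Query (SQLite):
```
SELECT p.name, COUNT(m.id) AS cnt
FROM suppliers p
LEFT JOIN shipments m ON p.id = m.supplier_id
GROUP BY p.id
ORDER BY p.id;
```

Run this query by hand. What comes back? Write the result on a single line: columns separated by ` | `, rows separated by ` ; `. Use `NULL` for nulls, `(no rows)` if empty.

Ivy | 3 ; Liam | 3 ; Sam | 5

LEFT JOIN keeps every suppliers row; unmatched ones get NULL for shipments columns.
Group by suppliers.id and compute COUNT(m.id). COUNT(col) of an all-NULL group is 0.
  6: ids {4, 5, 13} → COUNT(m.id)=3
  7: ids {18, 22, 27} → COUNT(m.id)=3
  8: ids {3, 11, 19, 26, 30} → COUNT(m.id)=5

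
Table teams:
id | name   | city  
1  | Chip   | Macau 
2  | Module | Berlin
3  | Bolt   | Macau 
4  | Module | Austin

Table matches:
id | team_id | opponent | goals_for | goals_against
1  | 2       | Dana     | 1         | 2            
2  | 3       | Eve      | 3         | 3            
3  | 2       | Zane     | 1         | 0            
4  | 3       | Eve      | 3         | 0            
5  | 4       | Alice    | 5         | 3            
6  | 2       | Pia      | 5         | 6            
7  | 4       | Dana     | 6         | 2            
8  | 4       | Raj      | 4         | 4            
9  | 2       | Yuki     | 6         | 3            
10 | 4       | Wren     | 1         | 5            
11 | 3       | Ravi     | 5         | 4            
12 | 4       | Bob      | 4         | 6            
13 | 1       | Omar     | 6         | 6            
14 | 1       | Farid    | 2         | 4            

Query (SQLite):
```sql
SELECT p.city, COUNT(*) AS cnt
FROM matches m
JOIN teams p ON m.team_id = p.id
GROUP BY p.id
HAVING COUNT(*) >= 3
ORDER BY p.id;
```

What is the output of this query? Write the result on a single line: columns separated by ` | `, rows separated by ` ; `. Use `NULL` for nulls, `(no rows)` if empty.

Berlin | 4 ; Macau | 3 ; Austin | 5

Join each matches row to its teams via team_id.
Group joined rows by teams.id; compute COUNT(*) per group.
HAVING: keep groups with count ≥ 3.
  1: ids {13, 14} → COUNT(*)=2
  2: ids {1, 3, 6, 9} → COUNT(*)=4
  3: ids {2, 4, 11} → COUNT(*)=3
  4: ids {5, 7, 8, 10, 12} → COUNT(*)=5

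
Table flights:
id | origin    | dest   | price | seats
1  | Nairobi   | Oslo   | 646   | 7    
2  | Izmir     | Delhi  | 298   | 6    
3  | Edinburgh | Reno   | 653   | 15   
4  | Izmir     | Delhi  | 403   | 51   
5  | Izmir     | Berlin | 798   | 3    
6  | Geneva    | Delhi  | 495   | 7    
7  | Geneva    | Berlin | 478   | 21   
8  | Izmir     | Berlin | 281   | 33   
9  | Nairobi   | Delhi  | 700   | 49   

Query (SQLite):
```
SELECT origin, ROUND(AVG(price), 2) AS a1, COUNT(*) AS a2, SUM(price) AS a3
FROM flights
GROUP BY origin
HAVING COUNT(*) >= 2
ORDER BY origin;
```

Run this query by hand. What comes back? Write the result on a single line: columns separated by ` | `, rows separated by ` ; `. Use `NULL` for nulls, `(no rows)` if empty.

Group flights by origin.
Per group compute: ROUND(AVG(price), 2), COUNT(*), SUM(price).
HAVING: drop groups with fewer than 2 rows.
  Edinburgh: ids {3} → ROUND(AVG(price), 2)=653, COUNT(*)=1, SUM(price)=653
  Geneva: ids {6, 7} → ROUND(AVG(price), 2)=486.5, COUNT(*)=2, SUM(price)=973
  Izmir: ids {2, 4, 5, 8} → ROUND(AVG(price), 2)=445, COUNT(*)=4, SUM(price)=1780
  Nairobi: ids {1, 9} → ROUND(AVG(price), 2)=673, COUNT(*)=2, SUM(price)=1346

Geneva | 486.5 | 2 | 973 ; Izmir | 445 | 4 | 1780 ; Nairobi | 673 | 2 | 1346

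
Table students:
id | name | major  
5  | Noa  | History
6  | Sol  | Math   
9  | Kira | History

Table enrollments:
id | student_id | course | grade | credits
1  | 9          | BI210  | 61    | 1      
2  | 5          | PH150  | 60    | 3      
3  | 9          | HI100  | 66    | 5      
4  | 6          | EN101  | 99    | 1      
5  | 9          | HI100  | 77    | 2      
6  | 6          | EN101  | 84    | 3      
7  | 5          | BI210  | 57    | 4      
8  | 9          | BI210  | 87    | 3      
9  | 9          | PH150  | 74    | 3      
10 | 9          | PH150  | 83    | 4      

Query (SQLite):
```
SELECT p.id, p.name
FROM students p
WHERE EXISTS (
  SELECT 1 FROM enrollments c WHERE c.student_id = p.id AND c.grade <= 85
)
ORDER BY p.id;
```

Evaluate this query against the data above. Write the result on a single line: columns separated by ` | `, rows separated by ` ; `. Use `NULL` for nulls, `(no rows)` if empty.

For each students row, check whether any enrollments with matching student_id has grade <= 85.
Keep rows where that is true.

5 | Noa ; 6 | Sol ; 9 | Kira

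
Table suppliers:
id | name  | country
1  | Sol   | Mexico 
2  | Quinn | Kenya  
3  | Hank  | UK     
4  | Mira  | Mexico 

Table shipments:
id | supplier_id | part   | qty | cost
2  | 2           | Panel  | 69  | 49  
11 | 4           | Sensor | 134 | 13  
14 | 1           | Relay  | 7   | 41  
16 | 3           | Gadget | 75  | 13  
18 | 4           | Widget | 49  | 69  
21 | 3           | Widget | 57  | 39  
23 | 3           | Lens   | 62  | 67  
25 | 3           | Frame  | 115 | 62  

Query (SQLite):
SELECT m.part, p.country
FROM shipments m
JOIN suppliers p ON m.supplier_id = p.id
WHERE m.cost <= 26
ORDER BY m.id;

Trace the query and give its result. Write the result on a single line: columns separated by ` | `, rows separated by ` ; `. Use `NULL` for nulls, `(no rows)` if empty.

Sensor | Mexico ; Gadget | UK

Each shipments row matches the suppliers row where supplier_id = suppliers.id.
Then keep rows with m.cost <= 26.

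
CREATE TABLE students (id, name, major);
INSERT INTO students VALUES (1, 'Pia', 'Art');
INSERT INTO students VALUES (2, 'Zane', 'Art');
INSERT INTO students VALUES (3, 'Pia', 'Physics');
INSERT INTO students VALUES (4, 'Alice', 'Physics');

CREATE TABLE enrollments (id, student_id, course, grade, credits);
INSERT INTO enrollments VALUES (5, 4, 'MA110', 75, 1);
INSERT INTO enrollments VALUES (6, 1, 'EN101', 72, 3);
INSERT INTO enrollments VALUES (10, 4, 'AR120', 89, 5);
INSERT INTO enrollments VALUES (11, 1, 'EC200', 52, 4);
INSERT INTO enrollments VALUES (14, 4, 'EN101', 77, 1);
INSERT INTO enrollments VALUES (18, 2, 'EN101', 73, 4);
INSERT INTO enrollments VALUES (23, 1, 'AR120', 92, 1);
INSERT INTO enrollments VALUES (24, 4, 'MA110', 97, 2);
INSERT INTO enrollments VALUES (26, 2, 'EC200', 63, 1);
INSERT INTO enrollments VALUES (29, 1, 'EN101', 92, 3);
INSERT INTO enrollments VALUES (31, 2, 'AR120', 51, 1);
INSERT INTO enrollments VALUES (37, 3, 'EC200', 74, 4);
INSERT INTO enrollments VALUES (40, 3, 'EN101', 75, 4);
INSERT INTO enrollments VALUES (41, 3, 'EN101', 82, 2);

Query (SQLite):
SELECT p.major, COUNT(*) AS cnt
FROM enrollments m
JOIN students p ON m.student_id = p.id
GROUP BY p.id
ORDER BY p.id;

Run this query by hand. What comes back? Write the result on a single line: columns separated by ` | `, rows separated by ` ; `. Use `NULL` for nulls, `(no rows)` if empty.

Art | 4 ; Art | 3 ; Physics | 3 ; Physics | 4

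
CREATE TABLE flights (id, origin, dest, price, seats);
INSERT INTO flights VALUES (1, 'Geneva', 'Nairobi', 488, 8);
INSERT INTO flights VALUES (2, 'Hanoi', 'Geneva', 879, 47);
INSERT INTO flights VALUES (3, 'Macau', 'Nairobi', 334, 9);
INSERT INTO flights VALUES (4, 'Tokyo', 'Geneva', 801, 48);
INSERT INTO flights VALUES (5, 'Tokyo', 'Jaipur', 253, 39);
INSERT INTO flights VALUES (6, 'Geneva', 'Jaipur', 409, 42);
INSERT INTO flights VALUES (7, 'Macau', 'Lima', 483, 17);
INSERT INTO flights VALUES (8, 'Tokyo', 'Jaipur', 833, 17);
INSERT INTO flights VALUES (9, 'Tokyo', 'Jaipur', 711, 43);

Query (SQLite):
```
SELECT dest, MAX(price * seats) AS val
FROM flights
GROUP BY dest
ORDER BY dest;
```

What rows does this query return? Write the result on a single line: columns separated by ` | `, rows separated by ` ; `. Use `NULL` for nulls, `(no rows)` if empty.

For each row compute price * seats.
Group by dest; take MAX of the expression per group.
  Geneva: ids {2, 4} → MAX(price * seats)=41313
  Jaipur: ids {5, 6, 8, 9} → MAX(price * seats)=30573
  Lima: ids {7} → MAX(price * seats)=8211
  Nairobi: ids {1, 3} → MAX(price * seats)=3904

Geneva | 41313 ; Jaipur | 30573 ; Lima | 8211 ; Nairobi | 3904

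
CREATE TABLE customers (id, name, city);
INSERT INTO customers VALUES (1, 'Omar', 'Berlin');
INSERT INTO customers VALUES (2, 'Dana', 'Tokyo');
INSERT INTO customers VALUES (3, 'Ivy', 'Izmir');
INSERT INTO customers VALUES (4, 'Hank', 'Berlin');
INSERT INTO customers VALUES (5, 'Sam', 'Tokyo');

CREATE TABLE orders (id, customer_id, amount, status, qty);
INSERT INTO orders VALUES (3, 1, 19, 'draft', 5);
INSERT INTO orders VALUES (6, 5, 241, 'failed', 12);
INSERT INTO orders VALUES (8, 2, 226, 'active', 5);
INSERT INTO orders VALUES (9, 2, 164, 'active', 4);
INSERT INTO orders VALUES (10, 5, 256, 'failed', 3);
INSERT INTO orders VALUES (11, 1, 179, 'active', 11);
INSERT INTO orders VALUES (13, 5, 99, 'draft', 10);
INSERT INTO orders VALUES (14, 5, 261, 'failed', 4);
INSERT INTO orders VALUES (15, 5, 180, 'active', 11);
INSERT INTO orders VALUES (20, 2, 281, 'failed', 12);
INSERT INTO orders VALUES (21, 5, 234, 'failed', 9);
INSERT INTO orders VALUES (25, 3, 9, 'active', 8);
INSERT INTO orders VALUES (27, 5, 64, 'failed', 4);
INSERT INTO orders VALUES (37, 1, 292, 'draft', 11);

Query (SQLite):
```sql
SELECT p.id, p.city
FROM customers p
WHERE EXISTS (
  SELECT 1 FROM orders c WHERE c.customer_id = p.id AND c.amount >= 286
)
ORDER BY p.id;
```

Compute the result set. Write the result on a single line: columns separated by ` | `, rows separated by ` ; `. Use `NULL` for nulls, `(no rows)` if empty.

1 | Berlin

For each customers row, check whether any orders with matching customer_id has amount >= 286.
Keep rows where that is true.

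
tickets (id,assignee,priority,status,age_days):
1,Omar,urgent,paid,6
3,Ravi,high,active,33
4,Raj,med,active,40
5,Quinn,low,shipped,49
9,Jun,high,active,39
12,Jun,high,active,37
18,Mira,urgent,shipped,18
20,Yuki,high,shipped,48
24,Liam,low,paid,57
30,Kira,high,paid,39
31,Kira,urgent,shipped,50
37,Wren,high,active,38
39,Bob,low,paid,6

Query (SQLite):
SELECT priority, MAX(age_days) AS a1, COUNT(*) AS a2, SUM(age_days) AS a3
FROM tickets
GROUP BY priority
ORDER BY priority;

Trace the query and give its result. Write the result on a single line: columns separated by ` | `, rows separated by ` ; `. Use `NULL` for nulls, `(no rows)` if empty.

high | 48 | 6 | 234 ; low | 57 | 3 | 112 ; med | 40 | 1 | 40 ; urgent | 50 | 3 | 74

Group tickets by priority.
Per group compute: MAX(age_days), COUNT(*), SUM(age_days).
  high: ids {3, 9, 12, 20, 30, 37} → MAX(age_days)=48, COUNT(*)=6, SUM(age_days)=234
  low: ids {5, 24, 39} → MAX(age_days)=57, COUNT(*)=3, SUM(age_days)=112
  med: ids {4} → MAX(age_days)=40, COUNT(*)=1, SUM(age_days)=40
  urgent: ids {1, 18, 31} → MAX(age_days)=50, COUNT(*)=3, SUM(age_days)=74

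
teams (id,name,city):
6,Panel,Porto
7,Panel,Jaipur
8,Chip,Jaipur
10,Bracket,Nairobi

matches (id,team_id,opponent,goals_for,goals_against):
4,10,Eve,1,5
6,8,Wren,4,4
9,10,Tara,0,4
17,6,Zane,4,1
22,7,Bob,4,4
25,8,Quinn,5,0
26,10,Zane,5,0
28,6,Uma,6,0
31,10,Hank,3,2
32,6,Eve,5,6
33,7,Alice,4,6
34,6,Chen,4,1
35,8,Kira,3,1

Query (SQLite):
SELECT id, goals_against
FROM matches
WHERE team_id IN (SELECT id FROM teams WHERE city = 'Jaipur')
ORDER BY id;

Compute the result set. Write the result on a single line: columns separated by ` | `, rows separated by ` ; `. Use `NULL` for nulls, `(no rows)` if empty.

6 | 4 ; 22 | 4 ; 25 | 0 ; 33 | 6 ; 35 | 1

Inner query: teams.id where city = 'Jaipur'.
Outer: keep matches rows whose team_id is in that set.
Inner query → {7, 8}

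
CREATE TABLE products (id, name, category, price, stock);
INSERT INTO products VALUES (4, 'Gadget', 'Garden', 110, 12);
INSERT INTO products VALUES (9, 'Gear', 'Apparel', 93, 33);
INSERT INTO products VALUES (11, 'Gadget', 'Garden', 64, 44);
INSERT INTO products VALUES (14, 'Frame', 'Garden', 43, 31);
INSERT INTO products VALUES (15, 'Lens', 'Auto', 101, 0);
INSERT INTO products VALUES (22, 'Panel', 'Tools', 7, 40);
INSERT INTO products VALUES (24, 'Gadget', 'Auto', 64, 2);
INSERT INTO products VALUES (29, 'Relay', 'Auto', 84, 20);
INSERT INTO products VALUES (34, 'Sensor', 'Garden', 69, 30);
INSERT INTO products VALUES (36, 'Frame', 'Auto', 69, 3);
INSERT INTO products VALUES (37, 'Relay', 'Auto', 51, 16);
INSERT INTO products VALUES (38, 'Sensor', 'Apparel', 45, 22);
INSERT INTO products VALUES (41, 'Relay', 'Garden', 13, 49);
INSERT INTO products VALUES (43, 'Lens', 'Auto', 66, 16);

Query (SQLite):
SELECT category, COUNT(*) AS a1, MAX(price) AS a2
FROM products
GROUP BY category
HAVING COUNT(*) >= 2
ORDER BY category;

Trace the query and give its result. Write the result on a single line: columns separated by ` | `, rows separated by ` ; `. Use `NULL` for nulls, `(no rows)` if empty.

Apparel | 2 | 93 ; Auto | 6 | 101 ; Garden | 5 | 110

Group products by category.
Per group compute: COUNT(*), MAX(price).
HAVING: drop groups with fewer than 2 rows.
  Apparel: ids {9, 38} → COUNT(*)=2, MAX(price)=93
  Auto: ids {15, 24, 29, 36, 37, 43} → COUNT(*)=6, MAX(price)=101
  Garden: ids {4, 11, 14, 34, 41} → COUNT(*)=5, MAX(price)=110
  Tools: ids {22} → COUNT(*)=1, MAX(price)=7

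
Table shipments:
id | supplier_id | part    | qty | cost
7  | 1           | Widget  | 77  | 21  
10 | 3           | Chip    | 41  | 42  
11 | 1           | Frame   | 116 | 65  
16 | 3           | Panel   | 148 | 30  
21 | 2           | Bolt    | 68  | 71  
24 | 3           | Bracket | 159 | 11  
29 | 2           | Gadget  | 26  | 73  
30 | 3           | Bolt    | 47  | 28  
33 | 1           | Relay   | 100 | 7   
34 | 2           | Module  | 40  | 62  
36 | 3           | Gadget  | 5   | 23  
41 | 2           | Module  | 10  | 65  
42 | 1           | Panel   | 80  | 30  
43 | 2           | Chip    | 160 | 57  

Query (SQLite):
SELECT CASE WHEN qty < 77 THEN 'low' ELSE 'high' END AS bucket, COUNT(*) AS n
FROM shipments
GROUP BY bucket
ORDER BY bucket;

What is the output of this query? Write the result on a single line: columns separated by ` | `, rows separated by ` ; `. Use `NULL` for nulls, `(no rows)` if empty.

Bucket rows by qty < 77 → 'low' else 'high'; count each bucket.

high | 7 ; low | 7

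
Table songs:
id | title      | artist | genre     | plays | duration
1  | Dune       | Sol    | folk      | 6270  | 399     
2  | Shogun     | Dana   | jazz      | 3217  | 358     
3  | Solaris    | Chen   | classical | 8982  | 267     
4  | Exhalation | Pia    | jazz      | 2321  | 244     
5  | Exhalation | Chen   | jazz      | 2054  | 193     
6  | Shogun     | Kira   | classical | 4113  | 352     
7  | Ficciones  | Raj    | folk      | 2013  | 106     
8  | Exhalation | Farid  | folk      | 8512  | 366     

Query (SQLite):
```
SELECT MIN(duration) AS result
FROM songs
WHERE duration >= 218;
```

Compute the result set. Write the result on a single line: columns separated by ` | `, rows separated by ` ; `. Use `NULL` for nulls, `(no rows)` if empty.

Rows where duration >= 218 → duration values: [399, 358, 267, 244, 352, 366].
MIN of non-NULL values = 244.

244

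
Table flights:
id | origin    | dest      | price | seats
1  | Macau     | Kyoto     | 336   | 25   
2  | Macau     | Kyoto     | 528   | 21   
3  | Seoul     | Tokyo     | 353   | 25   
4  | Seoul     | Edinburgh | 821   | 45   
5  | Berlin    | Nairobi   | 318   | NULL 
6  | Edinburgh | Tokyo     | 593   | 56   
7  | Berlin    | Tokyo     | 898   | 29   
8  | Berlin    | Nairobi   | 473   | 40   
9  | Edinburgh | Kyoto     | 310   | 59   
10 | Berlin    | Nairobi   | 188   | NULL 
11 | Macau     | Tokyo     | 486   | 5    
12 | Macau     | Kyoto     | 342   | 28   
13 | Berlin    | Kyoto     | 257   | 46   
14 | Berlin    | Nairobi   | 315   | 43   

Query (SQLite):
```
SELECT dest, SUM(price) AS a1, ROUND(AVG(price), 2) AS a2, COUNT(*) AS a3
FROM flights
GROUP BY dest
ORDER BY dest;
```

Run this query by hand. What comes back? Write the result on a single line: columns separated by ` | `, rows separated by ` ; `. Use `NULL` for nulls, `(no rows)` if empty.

Group flights by dest.
Per group compute: SUM(price), ROUND(AVG(price), 2), COUNT(*).
  Edinburgh: ids {4} → SUM(price)=821, ROUND(AVG(price), 2)=821, COUNT(*)=1
  Kyoto: ids {1, 2, 9, 12, 13} → SUM(price)=1773, ROUND(AVG(price), 2)=354.6, COUNT(*)=5
  Nairobi: ids {5, 8, 10, 14} → SUM(price)=1294, ROUND(AVG(price), 2)=323.5, COUNT(*)=4
  Tokyo: ids {3, 6, 7, 11} → SUM(price)=2330, ROUND(AVG(price), 2)=582.5, COUNT(*)=4

Edinburgh | 821 | 821 | 1 ; Kyoto | 1773 | 354.6 | 5 ; Nairobi | 1294 | 323.5 | 4 ; Tokyo | 2330 | 582.5 | 4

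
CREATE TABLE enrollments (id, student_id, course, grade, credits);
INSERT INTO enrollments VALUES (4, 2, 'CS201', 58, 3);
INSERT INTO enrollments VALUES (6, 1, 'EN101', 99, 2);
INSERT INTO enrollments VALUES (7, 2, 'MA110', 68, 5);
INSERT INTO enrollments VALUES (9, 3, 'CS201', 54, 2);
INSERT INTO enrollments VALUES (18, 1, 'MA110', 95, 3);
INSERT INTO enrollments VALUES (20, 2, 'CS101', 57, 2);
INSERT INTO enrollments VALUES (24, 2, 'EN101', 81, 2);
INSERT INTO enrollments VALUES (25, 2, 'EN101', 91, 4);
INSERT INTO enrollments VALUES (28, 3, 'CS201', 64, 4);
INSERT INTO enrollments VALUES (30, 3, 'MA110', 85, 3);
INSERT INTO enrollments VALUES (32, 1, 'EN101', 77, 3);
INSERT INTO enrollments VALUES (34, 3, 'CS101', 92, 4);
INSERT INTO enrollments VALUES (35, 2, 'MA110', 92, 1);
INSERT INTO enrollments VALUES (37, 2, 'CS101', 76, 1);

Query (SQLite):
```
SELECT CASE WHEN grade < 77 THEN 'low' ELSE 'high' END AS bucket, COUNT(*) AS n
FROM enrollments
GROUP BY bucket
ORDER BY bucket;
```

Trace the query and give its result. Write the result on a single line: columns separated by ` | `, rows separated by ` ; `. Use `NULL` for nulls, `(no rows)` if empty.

high | 8 ; low | 6

Bucket rows by grade < 77 → 'low' else 'high'; count each bucket.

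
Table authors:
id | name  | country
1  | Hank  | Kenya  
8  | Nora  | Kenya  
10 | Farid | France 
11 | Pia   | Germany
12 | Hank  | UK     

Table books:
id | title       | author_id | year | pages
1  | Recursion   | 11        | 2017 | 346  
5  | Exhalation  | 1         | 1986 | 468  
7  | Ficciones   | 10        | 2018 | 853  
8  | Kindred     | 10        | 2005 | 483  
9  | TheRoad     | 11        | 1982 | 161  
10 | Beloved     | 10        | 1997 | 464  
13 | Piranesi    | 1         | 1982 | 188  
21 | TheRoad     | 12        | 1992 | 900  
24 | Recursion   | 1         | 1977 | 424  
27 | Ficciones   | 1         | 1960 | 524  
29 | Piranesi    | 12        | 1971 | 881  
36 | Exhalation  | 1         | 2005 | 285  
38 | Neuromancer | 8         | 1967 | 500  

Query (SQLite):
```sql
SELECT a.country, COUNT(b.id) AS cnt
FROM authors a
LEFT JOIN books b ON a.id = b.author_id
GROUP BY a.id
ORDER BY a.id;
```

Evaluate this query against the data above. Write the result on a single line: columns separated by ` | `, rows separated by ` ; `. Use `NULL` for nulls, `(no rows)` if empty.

Kenya | 5 ; Kenya | 1 ; France | 3 ; Germany | 2 ; UK | 2

LEFT JOIN keeps every authors row; unmatched ones get NULL for books columns.
Group by authors.id and compute COUNT(b.id). COUNT(col) of an all-NULL group is 0.
  1: ids {5, 13, 24, 27, 36} → COUNT(b.id)=5
  8: ids {38} → COUNT(b.id)=1
  10: ids {7, 8, 10} → COUNT(b.id)=3
  11: ids {1, 9} → COUNT(b.id)=2
  12: ids {21, 29} → COUNT(b.id)=2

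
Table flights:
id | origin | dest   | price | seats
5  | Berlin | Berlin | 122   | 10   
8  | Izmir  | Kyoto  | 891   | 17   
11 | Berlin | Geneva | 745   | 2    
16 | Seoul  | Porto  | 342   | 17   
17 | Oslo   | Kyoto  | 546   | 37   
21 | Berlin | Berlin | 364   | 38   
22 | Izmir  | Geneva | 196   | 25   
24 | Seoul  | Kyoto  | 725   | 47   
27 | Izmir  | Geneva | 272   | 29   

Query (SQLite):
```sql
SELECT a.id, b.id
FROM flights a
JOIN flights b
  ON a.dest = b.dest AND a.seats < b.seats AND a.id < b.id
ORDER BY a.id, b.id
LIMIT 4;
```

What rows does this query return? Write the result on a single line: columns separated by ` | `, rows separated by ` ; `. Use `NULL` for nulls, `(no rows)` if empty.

Pairs (a,b) with same dest, a.seats < b.seats, a.id < b.id.
dest groups: Berlin:{5,21} Geneva:{11,22,27} Kyoto:{8,17,24} Porto:{16}
Ordered by (a.id, b.id); first 4.

5 | 21 ; 8 | 17 ; 8 | 24 ; 11 | 22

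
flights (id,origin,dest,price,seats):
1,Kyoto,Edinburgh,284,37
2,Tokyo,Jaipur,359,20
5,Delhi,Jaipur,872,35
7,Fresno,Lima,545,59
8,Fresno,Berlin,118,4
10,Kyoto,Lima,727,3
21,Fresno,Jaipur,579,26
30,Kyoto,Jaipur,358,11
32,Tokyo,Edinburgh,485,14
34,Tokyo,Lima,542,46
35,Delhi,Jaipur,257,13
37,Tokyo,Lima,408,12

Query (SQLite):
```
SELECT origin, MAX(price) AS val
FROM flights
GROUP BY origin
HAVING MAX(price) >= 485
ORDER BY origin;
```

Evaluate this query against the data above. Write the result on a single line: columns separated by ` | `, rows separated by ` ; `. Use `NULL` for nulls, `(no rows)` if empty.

Partition flights by origin; compute MAX(price) within each group.
HAVING: keep groups where MAX(price) >= 485.
  Delhi: ids {5, 35} → MAX(price)=872
  Fresno: ids {7, 8, 21} → MAX(price)=579
  Kyoto: ids {1, 10, 30} → MAX(price)=727
  Tokyo: ids {2, 32, 34, 37} → MAX(price)=542

Delhi | 872 ; Fresno | 579 ; Kyoto | 727 ; Tokyo | 542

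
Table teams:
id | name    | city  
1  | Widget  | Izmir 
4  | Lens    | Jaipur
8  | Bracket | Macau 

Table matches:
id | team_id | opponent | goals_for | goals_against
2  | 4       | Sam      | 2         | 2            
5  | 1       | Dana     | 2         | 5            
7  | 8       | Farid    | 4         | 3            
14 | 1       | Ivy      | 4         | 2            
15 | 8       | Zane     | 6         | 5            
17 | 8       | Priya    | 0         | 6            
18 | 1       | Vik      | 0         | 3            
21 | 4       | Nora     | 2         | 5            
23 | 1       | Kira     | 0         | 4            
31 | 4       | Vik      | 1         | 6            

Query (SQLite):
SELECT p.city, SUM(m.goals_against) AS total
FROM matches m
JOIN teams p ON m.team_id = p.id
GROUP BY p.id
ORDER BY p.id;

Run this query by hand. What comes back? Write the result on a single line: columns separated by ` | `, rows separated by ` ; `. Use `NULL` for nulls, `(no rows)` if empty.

Izmir | 14 ; Jaipur | 13 ; Macau | 14

Join each matches row to its teams via team_id.
Group joined rows by teams.id; compute SUM(m.goals_against) per group.
  1: ids {5, 14, 18, 23} → SUM(m.goals_against)=14
  4: ids {2, 21, 31} → SUM(m.goals_against)=13
  8: ids {7, 15, 17} → SUM(m.goals_against)=14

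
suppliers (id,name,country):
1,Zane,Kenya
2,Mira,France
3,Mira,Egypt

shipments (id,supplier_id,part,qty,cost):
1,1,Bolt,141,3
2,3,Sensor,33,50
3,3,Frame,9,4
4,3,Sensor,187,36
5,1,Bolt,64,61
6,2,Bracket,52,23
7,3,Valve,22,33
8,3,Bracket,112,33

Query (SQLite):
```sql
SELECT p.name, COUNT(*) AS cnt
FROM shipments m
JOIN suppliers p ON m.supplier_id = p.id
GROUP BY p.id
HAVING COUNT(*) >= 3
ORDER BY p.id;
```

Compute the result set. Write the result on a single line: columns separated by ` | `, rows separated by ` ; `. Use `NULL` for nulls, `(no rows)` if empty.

Join each shipments row to its suppliers via supplier_id.
Group joined rows by suppliers.id; compute COUNT(*) per group.
HAVING: keep groups with count ≥ 3.
  1: ids {1, 5} → COUNT(*)=2
  2: ids {6} → COUNT(*)=1
  3: ids {2, 3, 4, 7, 8} → COUNT(*)=5

Mira | 5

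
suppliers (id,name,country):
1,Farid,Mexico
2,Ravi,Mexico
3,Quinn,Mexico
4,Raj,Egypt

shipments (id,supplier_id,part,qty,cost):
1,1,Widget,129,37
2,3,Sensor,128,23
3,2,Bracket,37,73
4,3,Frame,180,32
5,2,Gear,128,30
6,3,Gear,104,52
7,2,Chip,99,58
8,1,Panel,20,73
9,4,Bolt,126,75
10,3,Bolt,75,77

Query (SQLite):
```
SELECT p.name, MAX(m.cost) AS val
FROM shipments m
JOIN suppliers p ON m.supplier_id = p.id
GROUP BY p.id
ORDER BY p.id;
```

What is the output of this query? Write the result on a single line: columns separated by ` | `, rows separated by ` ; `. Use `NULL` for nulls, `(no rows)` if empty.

Join each shipments row to its suppliers via supplier_id.
Group joined rows by suppliers.id; compute MAX(m.cost) per group.
  1: ids {1, 8} → MAX(m.cost)=73
  2: ids {3, 5, 7} → MAX(m.cost)=73
  3: ids {2, 4, 6, 10} → MAX(m.cost)=77
  4: ids {9} → MAX(m.cost)=75

Farid | 73 ; Ravi | 73 ; Quinn | 77 ; Raj | 75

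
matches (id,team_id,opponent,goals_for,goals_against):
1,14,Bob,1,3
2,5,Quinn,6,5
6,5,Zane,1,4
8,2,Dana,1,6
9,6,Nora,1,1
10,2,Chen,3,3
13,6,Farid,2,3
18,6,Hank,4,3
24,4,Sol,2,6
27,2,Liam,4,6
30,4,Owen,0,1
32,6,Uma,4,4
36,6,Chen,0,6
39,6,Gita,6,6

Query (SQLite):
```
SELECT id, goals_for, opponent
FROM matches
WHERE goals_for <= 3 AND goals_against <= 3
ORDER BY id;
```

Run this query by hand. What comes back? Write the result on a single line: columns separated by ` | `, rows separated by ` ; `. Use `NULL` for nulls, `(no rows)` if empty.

1 | 1 | Bob ; 9 | 1 | Nora ; 10 | 3 | Chen ; 13 | 2 | Farid ; 30 | 0 | Owen

goals_for <= 3: ids {1, 6, 8, 9, 10, 13, 24, 30, 36}
goals_against <= 3: ids {1, 9, 10, 13, 18, 30}
Combine with AND.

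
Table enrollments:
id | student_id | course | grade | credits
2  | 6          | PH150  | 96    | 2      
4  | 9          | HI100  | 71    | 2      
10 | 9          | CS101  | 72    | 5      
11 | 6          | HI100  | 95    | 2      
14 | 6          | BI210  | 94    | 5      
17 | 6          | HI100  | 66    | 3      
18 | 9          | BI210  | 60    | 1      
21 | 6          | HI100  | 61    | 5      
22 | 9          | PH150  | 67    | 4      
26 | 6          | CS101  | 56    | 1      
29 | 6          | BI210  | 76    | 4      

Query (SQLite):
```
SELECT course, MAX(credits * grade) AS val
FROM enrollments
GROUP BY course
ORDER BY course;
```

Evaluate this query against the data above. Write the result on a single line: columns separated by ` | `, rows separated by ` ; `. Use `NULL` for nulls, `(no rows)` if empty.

BI210 | 470 ; CS101 | 360 ; HI100 | 305 ; PH150 | 268

For each row compute credits * grade.
Group by course; take MAX of the expression per group.
  BI210: ids {14, 18, 29} → MAX(credits * grade)=470
  CS101: ids {10, 26} → MAX(credits * grade)=360
  HI100: ids {4, 11, 17, 21} → MAX(credits * grade)=305
  PH150: ids {2, 22} → MAX(credits * grade)=268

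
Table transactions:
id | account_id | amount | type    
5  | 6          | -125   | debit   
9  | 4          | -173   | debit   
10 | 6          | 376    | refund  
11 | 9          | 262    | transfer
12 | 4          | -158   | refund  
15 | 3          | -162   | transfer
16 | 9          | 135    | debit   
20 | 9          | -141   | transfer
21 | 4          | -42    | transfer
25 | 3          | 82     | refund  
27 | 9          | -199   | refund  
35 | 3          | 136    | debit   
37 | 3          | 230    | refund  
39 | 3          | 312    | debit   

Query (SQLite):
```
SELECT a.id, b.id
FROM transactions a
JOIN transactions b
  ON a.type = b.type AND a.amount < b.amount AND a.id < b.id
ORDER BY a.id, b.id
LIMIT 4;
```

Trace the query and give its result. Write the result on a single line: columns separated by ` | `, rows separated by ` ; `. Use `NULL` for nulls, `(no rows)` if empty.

Pairs (a,b) with same type, a.amount < b.amount, a.id < b.id.
type groups: debit:{5,9,16,35,39} refund:{10,12,25,27,37} transfer:{11,15,20,21}
Ordered by (a.id, b.id); first 4.

5 | 16 ; 5 | 35 ; 5 | 39 ; 9 | 16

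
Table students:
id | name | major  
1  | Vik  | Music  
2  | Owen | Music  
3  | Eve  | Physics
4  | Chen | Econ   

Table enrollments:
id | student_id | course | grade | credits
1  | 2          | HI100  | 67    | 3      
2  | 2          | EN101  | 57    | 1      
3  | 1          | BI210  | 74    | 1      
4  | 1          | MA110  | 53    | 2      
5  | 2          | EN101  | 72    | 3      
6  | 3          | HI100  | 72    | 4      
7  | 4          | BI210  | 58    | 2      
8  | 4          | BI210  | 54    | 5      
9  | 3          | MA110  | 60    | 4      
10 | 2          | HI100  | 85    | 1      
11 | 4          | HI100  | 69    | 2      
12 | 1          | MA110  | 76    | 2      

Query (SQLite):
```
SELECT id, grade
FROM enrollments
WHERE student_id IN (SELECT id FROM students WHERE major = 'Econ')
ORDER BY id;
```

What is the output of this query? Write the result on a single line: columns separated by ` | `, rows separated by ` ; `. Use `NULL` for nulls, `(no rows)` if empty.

7 | 58 ; 8 | 54 ; 11 | 69

Inner query: students.id where major = 'Econ'.
Outer: keep enrollments rows whose student_id is in that set.
Inner query → {4}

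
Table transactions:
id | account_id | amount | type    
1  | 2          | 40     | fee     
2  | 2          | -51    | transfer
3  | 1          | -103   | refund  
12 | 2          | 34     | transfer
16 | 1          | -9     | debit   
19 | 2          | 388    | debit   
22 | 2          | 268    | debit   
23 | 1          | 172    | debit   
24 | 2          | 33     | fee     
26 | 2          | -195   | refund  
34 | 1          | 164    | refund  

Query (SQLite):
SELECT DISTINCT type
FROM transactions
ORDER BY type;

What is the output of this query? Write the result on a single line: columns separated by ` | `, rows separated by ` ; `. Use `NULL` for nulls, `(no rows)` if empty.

debit ; fee ; refund ; transfer

Collect distinct type values from transactions.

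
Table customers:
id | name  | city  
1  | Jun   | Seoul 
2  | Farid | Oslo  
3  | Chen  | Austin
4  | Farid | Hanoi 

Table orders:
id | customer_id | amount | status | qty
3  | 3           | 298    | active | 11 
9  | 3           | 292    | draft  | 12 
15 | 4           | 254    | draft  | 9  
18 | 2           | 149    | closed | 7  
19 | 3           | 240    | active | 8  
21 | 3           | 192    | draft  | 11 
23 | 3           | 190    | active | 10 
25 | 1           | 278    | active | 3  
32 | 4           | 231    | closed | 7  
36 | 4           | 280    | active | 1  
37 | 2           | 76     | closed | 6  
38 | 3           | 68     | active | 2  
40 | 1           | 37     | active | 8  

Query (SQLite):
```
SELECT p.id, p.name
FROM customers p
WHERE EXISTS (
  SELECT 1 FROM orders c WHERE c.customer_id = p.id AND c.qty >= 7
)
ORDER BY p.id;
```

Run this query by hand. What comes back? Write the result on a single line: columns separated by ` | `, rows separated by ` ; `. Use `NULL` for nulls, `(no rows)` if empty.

For each customers row, check whether any orders with matching customer_id has qty >= 7.
Keep rows where that is true.

1 | Jun ; 2 | Farid ; 3 | Chen ; 4 | Farid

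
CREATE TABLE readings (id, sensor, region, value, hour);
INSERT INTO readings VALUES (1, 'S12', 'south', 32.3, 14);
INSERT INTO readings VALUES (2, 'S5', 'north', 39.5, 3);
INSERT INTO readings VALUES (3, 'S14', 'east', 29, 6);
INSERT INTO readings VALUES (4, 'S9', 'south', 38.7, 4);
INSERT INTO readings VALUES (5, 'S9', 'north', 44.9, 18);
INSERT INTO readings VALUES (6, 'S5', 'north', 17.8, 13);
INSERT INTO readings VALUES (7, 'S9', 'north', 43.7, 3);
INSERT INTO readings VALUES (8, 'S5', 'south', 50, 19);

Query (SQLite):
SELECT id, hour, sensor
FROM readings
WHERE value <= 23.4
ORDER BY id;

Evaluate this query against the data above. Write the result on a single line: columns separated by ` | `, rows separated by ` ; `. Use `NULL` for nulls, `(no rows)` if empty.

6 | 13 | S5

value <= 23.4: ids {6}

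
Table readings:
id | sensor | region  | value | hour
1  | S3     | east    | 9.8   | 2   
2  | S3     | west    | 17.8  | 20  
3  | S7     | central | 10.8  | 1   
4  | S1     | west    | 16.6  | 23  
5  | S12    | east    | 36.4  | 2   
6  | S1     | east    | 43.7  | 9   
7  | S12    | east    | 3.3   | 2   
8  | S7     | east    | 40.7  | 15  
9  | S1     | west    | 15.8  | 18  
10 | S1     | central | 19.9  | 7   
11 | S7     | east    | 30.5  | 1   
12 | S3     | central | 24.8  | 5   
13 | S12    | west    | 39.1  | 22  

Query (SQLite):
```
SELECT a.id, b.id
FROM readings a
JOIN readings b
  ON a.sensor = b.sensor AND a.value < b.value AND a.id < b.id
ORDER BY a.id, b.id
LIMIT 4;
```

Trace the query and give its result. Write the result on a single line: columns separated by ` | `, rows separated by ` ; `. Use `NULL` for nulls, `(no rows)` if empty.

Pairs (a,b) with same sensor, a.value < b.value, a.id < b.id.
sensor groups: S1:{4,6,9,10} S12:{5,7,13} S3:{1,2,12} S7:{3,8,11}
Ordered by (a.id, b.id); first 4.

1 | 2 ; 1 | 12 ; 2 | 12 ; 3 | 8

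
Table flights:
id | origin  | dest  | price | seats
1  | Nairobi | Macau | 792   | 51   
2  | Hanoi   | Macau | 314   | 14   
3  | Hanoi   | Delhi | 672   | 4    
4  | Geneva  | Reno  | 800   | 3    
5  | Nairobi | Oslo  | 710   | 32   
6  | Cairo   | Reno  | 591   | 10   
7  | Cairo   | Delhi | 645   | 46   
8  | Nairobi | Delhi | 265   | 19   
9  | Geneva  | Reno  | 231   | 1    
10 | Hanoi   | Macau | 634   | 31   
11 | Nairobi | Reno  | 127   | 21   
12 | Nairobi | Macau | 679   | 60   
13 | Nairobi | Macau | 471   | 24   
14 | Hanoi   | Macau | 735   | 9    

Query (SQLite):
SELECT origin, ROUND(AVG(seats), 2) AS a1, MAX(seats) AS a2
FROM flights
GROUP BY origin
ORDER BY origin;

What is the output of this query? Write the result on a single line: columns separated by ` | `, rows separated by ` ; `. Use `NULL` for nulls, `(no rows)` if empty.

Cairo | 28 | 46 ; Geneva | 2 | 3 ; Hanoi | 14.5 | 31 ; Nairobi | 34.5 | 60

Group flights by origin.
Per group compute: ROUND(AVG(seats), 2), MAX(seats).
  Cairo: ids {6, 7} → ROUND(AVG(seats), 2)=28, MAX(seats)=46
  Geneva: ids {4, 9} → ROUND(AVG(seats), 2)=2, MAX(seats)=3
  Hanoi: ids {2, 3, 10, 14} → ROUND(AVG(seats), 2)=14.5, MAX(seats)=31
  Nairobi: ids {1, 5, 8, 11, 12, 13} → ROUND(AVG(seats), 2)=34.5, MAX(seats)=60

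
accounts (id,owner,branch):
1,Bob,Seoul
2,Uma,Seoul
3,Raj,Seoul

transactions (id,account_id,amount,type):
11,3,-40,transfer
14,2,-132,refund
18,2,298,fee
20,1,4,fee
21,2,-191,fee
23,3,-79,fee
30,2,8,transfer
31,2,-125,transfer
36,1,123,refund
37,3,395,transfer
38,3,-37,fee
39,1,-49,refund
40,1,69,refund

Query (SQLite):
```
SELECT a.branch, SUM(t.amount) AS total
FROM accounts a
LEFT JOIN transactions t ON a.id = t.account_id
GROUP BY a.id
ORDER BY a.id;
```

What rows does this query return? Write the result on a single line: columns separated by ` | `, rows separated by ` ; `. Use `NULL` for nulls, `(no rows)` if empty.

Seoul | 147 ; Seoul | -142 ; Seoul | 239

LEFT JOIN keeps every accounts row; unmatched ones get NULL for transactions columns.
Group by accounts.id and compute SUM(t.amount). SUM over an all-NULL group is NULL.
  1: ids {20, 36, 39, 40} → SUM(t.amount)=147
  2: ids {14, 18, 21, 30, 31} → SUM(t.amount)=-142
  3: ids {11, 23, 37, 38} → SUM(t.amount)=239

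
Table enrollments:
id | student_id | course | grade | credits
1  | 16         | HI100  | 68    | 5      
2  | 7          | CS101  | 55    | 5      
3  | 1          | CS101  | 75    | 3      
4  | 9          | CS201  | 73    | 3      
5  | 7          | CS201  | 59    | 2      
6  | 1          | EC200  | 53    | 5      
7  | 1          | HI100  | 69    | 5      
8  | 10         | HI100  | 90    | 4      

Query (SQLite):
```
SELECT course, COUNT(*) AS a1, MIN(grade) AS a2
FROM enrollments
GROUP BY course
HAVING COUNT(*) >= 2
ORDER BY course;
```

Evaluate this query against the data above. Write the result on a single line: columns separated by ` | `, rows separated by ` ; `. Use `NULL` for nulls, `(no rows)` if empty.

Group enrollments by course.
Per group compute: COUNT(*), MIN(grade).
HAVING: drop groups with fewer than 2 rows.
  CS101: ids {2, 3} → COUNT(*)=2, MIN(grade)=55
  CS201: ids {4, 5} → COUNT(*)=2, MIN(grade)=59
  EC200: ids {6} → COUNT(*)=1, MIN(grade)=53
  HI100: ids {1, 7, 8} → COUNT(*)=3, MIN(grade)=68

CS101 | 2 | 55 ; CS201 | 2 | 59 ; HI100 | 3 | 68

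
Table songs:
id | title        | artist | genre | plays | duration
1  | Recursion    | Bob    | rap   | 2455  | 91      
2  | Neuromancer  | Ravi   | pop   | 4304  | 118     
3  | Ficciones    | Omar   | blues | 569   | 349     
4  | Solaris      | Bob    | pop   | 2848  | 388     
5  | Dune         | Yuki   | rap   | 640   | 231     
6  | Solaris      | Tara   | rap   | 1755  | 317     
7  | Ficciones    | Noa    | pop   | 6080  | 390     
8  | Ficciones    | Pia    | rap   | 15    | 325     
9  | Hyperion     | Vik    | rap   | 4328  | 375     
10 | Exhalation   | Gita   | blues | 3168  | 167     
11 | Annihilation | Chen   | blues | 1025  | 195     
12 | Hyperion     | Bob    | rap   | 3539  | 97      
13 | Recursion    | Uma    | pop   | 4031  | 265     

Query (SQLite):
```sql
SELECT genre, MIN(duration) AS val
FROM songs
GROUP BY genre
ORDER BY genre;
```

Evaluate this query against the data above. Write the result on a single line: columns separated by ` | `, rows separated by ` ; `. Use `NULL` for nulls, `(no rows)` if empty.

Partition songs by genre; compute MIN(duration) within each group.
  blues: ids {3, 10, 11} → MIN(duration)=167
  pop: ids {2, 4, 7, 13} → MIN(duration)=118
  rap: ids {1, 5, 6, 8, 9, 12} → MIN(duration)=91

blues | 167 ; pop | 118 ; rap | 91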